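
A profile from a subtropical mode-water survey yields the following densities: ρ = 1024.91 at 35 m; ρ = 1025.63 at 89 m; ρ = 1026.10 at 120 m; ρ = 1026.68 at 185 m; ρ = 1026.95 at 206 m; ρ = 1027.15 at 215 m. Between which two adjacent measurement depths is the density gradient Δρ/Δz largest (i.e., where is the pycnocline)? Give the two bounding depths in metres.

Compute the density gradient over each adjacent pair:
  35–89 m: Δρ/Δz = 0.72/54 = 0.013 kg m⁻⁴
  89–120 m: Δρ/Δz = 0.47/31 = 0.015 kg m⁻⁴
  120–185 m: Δρ/Δz = 0.58/65 = 8.9 × 10⁻³ kg m⁻⁴
  185–206 m: Δρ/Δz = 0.27/21 = 0.013 kg m⁻⁴
  206–215 m: Δρ/Δz = 0.20/9 = 0.022 kg m⁻⁴
The largest gradient is in the 206–215 m interval — the pycnocline.

206–215 m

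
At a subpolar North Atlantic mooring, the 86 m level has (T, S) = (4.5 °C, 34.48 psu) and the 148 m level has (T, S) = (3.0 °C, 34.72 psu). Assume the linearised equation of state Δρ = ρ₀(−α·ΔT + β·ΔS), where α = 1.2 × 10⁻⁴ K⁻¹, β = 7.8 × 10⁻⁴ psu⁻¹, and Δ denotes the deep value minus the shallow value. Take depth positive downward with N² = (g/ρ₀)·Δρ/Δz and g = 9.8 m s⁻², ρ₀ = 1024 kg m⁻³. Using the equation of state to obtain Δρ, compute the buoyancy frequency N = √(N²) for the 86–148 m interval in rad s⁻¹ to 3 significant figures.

ΔT = -1.5 K, ΔS = +0.24 psu (deep − shallow).
Δρ/ρ₀ = −αΔT + βΔS = 1.80 × 10⁻⁴ + 1.872 × 10⁻⁴ = 3.672 × 10⁻⁴, so Δρ ≈ 0.3760 kg m⁻³.
N² = (g/ρ₀)·Δρ/Δz = g·(Δρ/ρ₀)/Δz = 9.8 × 3.672 × 10⁻⁴ / 62 = 5.8041 × 10⁻⁵ s⁻².
N = √(5.8041 × 10⁻⁵) = 7.6185 × 10⁻³ rad s⁻¹ ≈ 7.62 × 10⁻³ rad s⁻¹.

7.62 × 10⁻³ rad s⁻¹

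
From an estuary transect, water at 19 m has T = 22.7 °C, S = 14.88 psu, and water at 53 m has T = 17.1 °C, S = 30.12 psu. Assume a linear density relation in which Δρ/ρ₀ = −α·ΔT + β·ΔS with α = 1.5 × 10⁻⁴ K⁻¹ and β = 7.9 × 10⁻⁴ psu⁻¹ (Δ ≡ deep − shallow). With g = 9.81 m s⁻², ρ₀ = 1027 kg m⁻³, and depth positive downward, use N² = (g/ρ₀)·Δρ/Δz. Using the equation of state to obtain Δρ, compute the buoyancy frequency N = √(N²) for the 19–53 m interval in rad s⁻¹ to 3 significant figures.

ΔT = -5.6 K, ΔS = +15.24 psu (deep − shallow).
Δρ/ρ₀ = −αΔT + βΔS = 8.40 × 10⁻⁴ + 0.0120396 = 0.0128796, so Δρ ≈ 13.23 kg m⁻³.
N² = (g/ρ₀)·Δρ/Δz = g·(Δρ/ρ₀)/Δz = 9.81 × 0.0128796 / 34 = 3.7161 × 10⁻³ s⁻².
N = √(3.7161 × 10⁻³) = 0.060960 rad s⁻¹ ≈ 0.0610 rad s⁻¹.

0.0610 rad s⁻¹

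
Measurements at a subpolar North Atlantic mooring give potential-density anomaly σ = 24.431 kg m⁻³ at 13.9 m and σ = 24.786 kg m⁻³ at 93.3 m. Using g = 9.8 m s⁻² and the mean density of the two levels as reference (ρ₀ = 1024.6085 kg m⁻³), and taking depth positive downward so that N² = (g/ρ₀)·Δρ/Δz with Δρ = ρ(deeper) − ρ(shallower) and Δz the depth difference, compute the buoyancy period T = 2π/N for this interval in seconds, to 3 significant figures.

Δρ = 1024.786 − 1024.431 = 0.355 kg m⁻³ over Δz = 93.3 − 13.9 = 79.4 m.
N² = (9.8/1024.6085) × (0.355/79.4) = 4.2764 × 10⁻⁵ s⁻².
N = √(4.2764 × 10⁻⁵) = 6.5394 × 10⁻³ rad s⁻¹, so T = 2π/N = 960.82 s ≈ 961 s.

961 s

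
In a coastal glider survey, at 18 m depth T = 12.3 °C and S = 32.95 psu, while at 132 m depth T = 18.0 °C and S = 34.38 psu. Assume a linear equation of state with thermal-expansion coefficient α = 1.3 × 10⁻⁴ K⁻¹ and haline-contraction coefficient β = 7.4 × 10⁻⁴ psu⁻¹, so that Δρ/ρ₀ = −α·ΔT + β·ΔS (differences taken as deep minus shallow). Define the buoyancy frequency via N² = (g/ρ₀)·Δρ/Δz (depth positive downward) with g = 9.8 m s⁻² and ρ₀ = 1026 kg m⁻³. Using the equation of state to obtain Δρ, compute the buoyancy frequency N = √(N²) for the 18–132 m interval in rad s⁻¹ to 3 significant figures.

5.22 × 10⁻³ rad s⁻¹

ΔT = +5.7 K, ΔS = +1.43 psu (deep − shallow).
Δρ/ρ₀ = −αΔT + βΔS = -7.41 × 10⁻⁴ + 1.0582 × 10⁻³ = 3.172 × 10⁻⁴, so Δρ ≈ 0.3254 kg m⁻³.
N² = (g/ρ₀)·Δρ/Δz = g·(Δρ/ρ₀)/Δz = 9.8 × 3.172 × 10⁻⁴ / 114 = 2.7268 × 10⁻⁵ s⁻².
N = √(2.7268 × 10⁻⁵) = 5.2219 × 10⁻³ rad s⁻¹ ≈ 5.22 × 10⁻³ rad s⁻¹.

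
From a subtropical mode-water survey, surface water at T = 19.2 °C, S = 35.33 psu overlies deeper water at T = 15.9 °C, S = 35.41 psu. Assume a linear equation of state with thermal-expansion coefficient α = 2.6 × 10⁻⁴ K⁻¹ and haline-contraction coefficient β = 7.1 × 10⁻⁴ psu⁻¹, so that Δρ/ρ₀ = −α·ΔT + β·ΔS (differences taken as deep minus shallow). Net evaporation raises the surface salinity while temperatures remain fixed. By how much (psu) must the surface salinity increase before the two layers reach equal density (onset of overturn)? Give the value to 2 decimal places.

Neutral buoyancy requires −α(T_deep − T_surf) + β(S_deep − S_surf′) = 0.
S_surf′ = S_deep − (α/β)·ΔT = 35.41 − (2.6 × 10⁻⁴/7.1 × 10⁻⁴)·(-3.3) = 36.6185 psu.
Increase required: 36.6185 − 35.33 = 1.2885 psu.

1.29 psu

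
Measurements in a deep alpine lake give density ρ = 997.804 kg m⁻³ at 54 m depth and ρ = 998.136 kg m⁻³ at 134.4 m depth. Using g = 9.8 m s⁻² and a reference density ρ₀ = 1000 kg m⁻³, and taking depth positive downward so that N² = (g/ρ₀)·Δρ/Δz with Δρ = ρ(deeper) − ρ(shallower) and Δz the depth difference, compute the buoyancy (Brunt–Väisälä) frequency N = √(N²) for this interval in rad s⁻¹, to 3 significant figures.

6.36 × 10⁻³ rad s⁻¹

Δρ = 998.136 − 997.804 = 0.332 kg m⁻³ over Δz = 134.4 − 54 = 80.4 m.
N² = (9.8/1000) × (0.332/80.4) = 4.0468 × 10⁻⁵ s⁻².
N = √(4.0468 × 10⁻⁵) = 6.3614 × 10⁻³ rad s⁻¹ ≈ 6.36 × 10⁻³ rad s⁻¹.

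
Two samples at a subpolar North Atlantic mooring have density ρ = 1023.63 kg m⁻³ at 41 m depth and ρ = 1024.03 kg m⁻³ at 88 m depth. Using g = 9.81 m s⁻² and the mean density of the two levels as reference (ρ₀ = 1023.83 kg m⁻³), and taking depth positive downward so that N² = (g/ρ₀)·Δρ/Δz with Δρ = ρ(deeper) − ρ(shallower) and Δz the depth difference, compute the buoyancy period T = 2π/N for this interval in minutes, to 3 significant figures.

11.6 min

Δρ = 1024.03 − 1023.63 = 0.40 kg m⁻³ over Δz = 88 − 41 = 47 m.
N² = (9.81/1023.83) × (0.40/47) = 8.1546 × 10⁻⁵ s⁻².
N = √(8.1546 × 10⁻⁵) = 9.0303 × 10⁻³ rad s⁻¹, so T = 2π/N = 695.79 s = 11.596 min ≈ 11.6 min.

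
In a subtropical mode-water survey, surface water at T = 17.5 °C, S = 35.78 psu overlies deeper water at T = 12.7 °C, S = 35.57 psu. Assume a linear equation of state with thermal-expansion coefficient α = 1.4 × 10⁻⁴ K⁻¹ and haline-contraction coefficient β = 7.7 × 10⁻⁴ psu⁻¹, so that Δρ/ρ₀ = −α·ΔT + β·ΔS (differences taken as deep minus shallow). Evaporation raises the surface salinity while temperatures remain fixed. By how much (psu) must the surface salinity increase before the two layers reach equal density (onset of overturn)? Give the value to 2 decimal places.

Neutral buoyancy requires −α(T_deep − T_surf) + β(S_deep − S_surf′) = 0.
S_surf′ = S_deep − (α/β)·ΔT = 35.57 − (1.4 × 10⁻⁴/7.7 × 10⁻⁴)·(-4.8) = 36.4427 psu.
Increase required: 36.4427 − 35.78 = 0.6627 psu.

0.66 psu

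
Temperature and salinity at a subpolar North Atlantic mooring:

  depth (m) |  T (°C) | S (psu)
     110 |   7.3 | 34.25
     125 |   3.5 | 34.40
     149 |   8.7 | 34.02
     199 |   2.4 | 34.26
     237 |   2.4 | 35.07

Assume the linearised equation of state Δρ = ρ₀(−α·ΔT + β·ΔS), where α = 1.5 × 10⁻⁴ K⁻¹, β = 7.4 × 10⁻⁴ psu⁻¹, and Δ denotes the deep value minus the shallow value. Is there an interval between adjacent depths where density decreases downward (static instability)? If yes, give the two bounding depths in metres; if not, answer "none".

Evaluate Δρ/ρ₀ = −αΔT + βΔS across each adjacent pair:
  110–125 m: −αΔT+βΔS = −(1.5 × 10⁻⁴)(-3.8)+(7.4 × 10⁻⁴)(+0.15) = 6.8 × 10⁻⁴ → stable
  125–149 m: −αΔT+βΔS = −(1.5 × 10⁻⁴)(+5.2)+(7.4 × 10⁻⁴)(-0.38) = -1.1 × 10⁻³ → UNSTABLE
  149–199 m: −αΔT+βΔS = −(1.5 × 10⁻⁴)(-6.3)+(7.4 × 10⁻⁴)(+0.24) = 1.1 × 10⁻³ → stable
  199–237 m: −αΔT+βΔS = −(1.5 × 10⁻⁴)(+0.0)+(7.4 × 10⁻⁴)(+0.81) = 6.0 × 10⁻⁴ → stable
The 125–149 m interval has Δρ < 0: lighter water underlies denser water.

125–149 m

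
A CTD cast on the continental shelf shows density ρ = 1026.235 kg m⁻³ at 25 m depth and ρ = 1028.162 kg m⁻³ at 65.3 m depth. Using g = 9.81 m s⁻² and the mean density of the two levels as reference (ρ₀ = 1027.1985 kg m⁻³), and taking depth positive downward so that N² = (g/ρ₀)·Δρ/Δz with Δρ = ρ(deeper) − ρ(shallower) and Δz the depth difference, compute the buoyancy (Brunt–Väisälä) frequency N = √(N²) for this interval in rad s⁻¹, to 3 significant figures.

Δρ = 1028.162 − 1026.235 = 1.927 kg m⁻³ over Δz = 65.3 − 25 = 40.3 m.
N² = (9.81/1027.1985) × (1.927/40.3) = 4.5666 × 10⁻⁴ s⁻².
N = √(4.5666 × 10⁻⁴) = 0.021370 rad s⁻¹ ≈ 0.0214 rad s⁻¹.

0.0214 rad s⁻¹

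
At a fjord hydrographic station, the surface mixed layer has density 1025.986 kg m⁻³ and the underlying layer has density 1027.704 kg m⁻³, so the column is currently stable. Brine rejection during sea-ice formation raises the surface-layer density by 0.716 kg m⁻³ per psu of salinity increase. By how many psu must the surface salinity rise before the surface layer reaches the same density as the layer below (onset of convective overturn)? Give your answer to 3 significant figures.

Density deficit of the surface layer: 1027.704 − 1025.986 = 1.718 kg m⁻³.
Required change = 1.718 / 0.716 = 2.40 psu.

2.40 psu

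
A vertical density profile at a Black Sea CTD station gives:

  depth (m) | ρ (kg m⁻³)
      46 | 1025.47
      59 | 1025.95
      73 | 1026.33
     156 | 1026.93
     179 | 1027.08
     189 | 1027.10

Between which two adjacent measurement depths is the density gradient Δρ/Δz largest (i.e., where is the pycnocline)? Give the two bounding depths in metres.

Compute the density gradient over each adjacent pair:
  46–59 m: Δρ/Δz = 0.48/13 = 0.037 kg m⁻⁴
  59–73 m: Δρ/Δz = 0.38/14 = 0.027 kg m⁻⁴
  73–156 m: Δρ/Δz = 0.60/83 = 7.2 × 10⁻³ kg m⁻⁴
  156–179 m: Δρ/Δz = 0.15/23 = 6.5 × 10⁻³ kg m⁻⁴
  179–189 m: Δρ/Δz = 0.02/10 = 2.0 × 10⁻³ kg m⁻⁴
The largest gradient is in the 46–59 m interval — the pycnocline.

46–59 m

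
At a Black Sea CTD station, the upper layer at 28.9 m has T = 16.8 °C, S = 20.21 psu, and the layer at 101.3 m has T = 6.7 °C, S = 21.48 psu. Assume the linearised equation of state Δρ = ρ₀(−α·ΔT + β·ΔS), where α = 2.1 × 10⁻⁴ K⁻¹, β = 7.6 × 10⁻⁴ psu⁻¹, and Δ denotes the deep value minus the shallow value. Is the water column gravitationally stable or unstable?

stable

ΔT = 6.7 − 16.8 = -10.1 K and ΔS = 21.48 − 20.21 = +1.27 psu (deep − shallow).
−αΔT = 2.121 × 10⁻³; βΔS = 9.652 × 10⁻⁴; sum Δρ/ρ₀ = 3.0862 × 10⁻³.
Δρ/ρ₀ > 0, so Δρ > 0: deeper water is denser → statically stable.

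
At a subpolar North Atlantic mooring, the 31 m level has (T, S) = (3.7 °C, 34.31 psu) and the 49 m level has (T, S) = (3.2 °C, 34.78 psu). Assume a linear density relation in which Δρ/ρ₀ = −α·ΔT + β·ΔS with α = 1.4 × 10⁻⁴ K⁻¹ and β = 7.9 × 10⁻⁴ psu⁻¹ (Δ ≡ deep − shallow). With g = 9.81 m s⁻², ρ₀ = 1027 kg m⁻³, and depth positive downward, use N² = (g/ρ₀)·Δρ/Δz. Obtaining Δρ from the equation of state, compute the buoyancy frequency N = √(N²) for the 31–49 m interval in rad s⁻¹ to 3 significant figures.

ΔT = -0.5 K, ΔS = +0.47 psu (deep − shallow).
Δρ/ρ₀ = −αΔT + βΔS = 7.00 × 10⁻⁵ + 3.713 × 10⁻⁴ = 4.413 × 10⁻⁴, so Δρ ≈ 0.4532 kg m⁻³.
N² = (g/ρ₀)·Δρ/Δz = g·(Δρ/ρ₀)/Δz = 9.81 × 4.413 × 10⁻⁴ / 18 = 2.4051 × 10⁻⁴ s⁻².
N = √(2.4051 × 10⁻⁴) = 0.015508 rad s⁻¹ ≈ 0.0155 rad s⁻¹.

0.0155 rad s⁻¹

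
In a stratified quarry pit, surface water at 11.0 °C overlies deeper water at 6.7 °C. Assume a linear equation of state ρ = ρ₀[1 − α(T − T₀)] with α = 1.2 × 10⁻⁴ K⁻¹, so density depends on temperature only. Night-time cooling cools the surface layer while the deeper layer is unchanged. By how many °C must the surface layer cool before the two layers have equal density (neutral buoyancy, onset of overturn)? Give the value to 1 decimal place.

4.3 °C

With temperature the only control, equal density requires T_surf′ = T_deep.
T_surf′ = 6.7 °C.
Cooling required: 11.0 − 6.7 = 4.3 °C.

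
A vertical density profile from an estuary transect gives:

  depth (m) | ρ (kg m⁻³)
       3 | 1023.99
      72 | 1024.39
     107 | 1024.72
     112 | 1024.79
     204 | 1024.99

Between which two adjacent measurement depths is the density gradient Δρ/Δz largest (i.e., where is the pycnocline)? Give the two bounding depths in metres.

Compute the density gradient over each adjacent pair:
  3–72 m: Δρ/Δz = 0.40/69 = 5.8 × 10⁻³ kg m⁻⁴
  72–107 m: Δρ/Δz = 0.33/35 = 9.4 × 10⁻³ kg m⁻⁴
  107–112 m: Δρ/Δz = 0.07/5 = 0.014 kg m⁻⁴
  112–204 m: Δρ/Δz = 0.20/92 = 2.2 × 10⁻³ kg m⁻⁴
The largest gradient is in the 107–112 m interval — the pycnocline.

107–112 m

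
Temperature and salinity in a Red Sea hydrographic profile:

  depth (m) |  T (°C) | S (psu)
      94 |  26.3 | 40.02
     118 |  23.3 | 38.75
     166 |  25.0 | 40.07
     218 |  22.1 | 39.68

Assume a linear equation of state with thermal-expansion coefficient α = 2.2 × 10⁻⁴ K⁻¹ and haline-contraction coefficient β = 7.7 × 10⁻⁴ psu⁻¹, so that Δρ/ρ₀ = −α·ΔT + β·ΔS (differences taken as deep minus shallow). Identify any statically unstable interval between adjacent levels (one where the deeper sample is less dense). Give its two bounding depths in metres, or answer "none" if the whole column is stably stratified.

94–118 m

Evaluate Δρ/ρ₀ = −αΔT + βΔS across each adjacent pair:
  94–118 m: −αΔT+βΔS = −(2.2 × 10⁻⁴)(-3.0)+(7.7 × 10⁻⁴)(-1.27) = -3.2 × 10⁻⁴ → UNSTABLE
  118–166 m: −αΔT+βΔS = −(2.2 × 10⁻⁴)(+1.7)+(7.7 × 10⁻⁴)(+1.32) = 6.4 × 10⁻⁴ → stable
  166–218 m: −αΔT+βΔS = −(2.2 × 10⁻⁴)(-2.9)+(7.7 × 10⁻⁴)(-0.39) = 3.4 × 10⁻⁴ → stable
The 94–118 m interval has Δρ < 0: lighter water underlies denser water.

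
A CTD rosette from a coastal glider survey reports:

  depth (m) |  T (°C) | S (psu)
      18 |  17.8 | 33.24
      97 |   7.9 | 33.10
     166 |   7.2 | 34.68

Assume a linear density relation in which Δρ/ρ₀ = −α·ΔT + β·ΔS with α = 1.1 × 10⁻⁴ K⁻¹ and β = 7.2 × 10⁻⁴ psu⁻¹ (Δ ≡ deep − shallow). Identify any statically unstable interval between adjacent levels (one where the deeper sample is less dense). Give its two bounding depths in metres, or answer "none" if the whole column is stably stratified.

none

Evaluate Δρ/ρ₀ = −αΔT + βΔS across each adjacent pair:
  18–97 m: −αΔT+βΔS = −(1.1 × 10⁻⁴)(-9.9)+(7.2 × 10⁻⁴)(-0.14) = 9.9 × 10⁻⁴ → stable
  97–166 m: −αΔT+βΔS = −(1.1 × 10⁻⁴)(-0.7)+(7.2 × 10⁻⁴)(+1.58) = 1.2 × 10⁻³ → stable
Every interval has Δρ > 0: the column is stably stratified throughout.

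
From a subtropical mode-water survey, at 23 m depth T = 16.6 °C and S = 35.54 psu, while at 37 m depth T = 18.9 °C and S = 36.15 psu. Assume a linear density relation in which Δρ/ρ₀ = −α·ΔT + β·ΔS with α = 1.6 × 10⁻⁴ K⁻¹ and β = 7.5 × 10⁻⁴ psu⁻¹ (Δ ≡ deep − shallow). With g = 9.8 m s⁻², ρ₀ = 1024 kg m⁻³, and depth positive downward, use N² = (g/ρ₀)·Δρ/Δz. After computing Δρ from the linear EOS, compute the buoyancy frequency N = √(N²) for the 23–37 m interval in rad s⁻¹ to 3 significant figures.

7.92 × 10⁻³ rad s⁻¹

ΔT = +2.3 K, ΔS = +0.61 psu (deep − shallow).
Δρ/ρ₀ = −αΔT + βΔS = -3.68 × 10⁻⁴ + 4.575 × 10⁻⁴ = 8.95 × 10⁻⁵, so Δρ ≈ 0.09165 kg m⁻³.
N² = (g/ρ₀)·Δρ/Δz = g·(Δρ/ρ₀)/Δz = 9.8 × 8.95 × 10⁻⁵ / 14 = 6.2650 × 10⁻⁵ s⁻².
N = √(6.2650 × 10⁻⁵) = 7.9152 × 10⁻³ rad s⁻¹ ≈ 7.92 × 10⁻³ rad s⁻¹.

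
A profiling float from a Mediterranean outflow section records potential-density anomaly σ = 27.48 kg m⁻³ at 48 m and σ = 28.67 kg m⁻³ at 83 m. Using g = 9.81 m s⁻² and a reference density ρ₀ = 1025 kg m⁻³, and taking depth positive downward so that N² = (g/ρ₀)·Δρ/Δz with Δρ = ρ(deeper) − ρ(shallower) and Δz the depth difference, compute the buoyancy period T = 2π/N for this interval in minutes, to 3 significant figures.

5.81 min

Δρ = 1028.67 − 1027.48 = 1.19 kg m⁻³ over Δz = 83 − 48 = 35 m.
N² = (9.81/1025) × (1.19/35) = 3.2540 × 10⁻⁴ s⁻².
N = √(3.2540 × 10⁻⁴) = 0.018039 rad s⁻¹, so T = 2π/N = 348.31 s = 5.8052 min ≈ 5.81 min.
N² > 0, so the interval is statically stable.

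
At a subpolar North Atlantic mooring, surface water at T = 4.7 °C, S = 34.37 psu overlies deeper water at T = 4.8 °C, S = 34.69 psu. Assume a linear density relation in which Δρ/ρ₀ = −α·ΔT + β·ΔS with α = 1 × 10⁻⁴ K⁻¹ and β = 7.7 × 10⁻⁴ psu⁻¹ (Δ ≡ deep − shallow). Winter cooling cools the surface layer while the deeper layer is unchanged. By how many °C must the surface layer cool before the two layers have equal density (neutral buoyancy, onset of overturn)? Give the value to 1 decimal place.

2.4 °C

Neutral buoyancy requires Δρ = 0, i.e. −α(T_deep − T_surf′) + β(S_deep − S_surf) = 0.
T_surf′ = T_deep − (β/α)·ΔS = 4.8 − (7.7 × 10⁻⁴/1 × 10⁻⁴)·(+0.32) = 2.336 °C.
Cooling required: 4.7 − (2.336) = 2.364 °C.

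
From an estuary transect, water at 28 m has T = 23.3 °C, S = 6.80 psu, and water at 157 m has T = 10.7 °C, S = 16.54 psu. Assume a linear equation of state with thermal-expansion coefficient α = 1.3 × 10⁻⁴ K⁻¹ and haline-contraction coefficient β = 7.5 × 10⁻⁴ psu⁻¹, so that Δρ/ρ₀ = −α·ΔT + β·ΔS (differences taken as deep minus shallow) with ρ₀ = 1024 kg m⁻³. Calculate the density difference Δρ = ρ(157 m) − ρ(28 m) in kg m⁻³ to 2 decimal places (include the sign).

ΔT = -12.6 K, ΔS = +9.74 psu (deep − shallow).
Δρ/ρ₀ = −(1.3 × 10⁻⁴)(-12.6) + (7.5 × 10⁻⁴)(+9.74) = 8.943 × 10⁻³.
Δρ = 1024 × (8.943 × 10⁻³) = +9.16 kg m⁻³.
Positive Δρ: denser below, stable.

+9.16 kg m⁻³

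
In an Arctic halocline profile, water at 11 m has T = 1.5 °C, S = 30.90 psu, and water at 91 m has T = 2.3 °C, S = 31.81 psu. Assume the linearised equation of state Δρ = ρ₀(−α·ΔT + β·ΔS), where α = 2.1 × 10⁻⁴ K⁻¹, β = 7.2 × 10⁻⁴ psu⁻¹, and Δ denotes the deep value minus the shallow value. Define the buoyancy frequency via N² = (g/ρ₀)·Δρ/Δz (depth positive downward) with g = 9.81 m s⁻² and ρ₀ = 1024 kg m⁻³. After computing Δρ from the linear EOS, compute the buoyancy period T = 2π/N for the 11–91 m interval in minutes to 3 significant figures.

13.5 min

ΔT = +0.8 K, ΔS = +0.91 psu (deep − shallow).
Δρ/ρ₀ = −αΔT + βΔS = -1.68 × 10⁻⁴ + 6.552 × 10⁻⁴ = 4.872 × 10⁻⁴, so Δρ ≈ 0.4989 kg m⁻³.
N² = (g/ρ₀)·Δρ/Δz = g·(Δρ/ρ₀)/Δz = 9.81 × 4.872 × 10⁻⁴ / 80 = 5.9743 × 10⁻⁵ s⁻².
N = √(5.9743 × 10⁻⁵) = 7.7294 × 10⁻³ rad s⁻¹ → T = 2π/N = 812.89 s = 13.548 min ≈ 13.5 min.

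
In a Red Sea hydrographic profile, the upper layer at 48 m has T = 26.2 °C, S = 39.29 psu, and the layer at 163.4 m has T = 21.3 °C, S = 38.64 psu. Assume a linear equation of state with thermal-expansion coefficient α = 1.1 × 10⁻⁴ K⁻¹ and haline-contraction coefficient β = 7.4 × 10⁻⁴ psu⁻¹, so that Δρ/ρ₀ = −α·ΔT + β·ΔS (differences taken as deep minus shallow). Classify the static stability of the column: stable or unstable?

stable

ΔT = 21.3 − 26.2 = -4.9 K and ΔS = 38.64 − 39.29 = -0.65 psu (deep − shallow).
−αΔT = 5.39 × 10⁻⁴; βΔS = -4.81 × 10⁻⁴; sum Δρ/ρ₀ = 5.80 × 10⁻⁵.
Δρ/ρ₀ > 0, so Δρ > 0: deeper water is denser → statically stable.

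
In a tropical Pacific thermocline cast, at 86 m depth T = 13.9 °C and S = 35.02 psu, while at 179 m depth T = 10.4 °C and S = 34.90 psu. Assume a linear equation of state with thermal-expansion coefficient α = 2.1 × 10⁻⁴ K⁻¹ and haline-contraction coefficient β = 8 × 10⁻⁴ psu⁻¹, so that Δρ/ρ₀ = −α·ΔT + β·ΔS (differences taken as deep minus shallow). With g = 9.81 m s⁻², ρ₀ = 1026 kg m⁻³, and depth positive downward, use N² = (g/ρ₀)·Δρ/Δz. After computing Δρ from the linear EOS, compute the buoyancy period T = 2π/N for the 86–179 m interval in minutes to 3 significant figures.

ΔT = -3.5 K, ΔS = -0.12 psu (deep − shallow).
Δρ/ρ₀ = −αΔT + βΔS = 7.35 × 10⁻⁴ − 9.60 × 10⁻⁵ = 6.39 × 10⁻⁴, so Δρ ≈ 0.6556 kg m⁻³.
N² = (g/ρ₀)·Δρ/Δz = g·(Δρ/ρ₀)/Δz = 9.81 × 6.39 × 10⁻⁴ / 93 = 6.7404 × 10⁻⁵ s⁻².
N = √(6.7404 × 10⁻⁵) = 8.2100 × 10⁻³ rad s⁻¹ → T = 2π/N = 765.31 s = 12.755 min ≈ 12.8 min.

12.8 min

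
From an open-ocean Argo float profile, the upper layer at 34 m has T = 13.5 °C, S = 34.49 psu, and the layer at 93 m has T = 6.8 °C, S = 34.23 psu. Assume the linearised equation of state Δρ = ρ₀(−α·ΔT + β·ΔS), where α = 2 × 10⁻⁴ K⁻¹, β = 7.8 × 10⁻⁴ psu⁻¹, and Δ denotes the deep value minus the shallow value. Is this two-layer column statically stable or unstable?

ΔT = 6.8 − 13.5 = -6.7 K and ΔS = 34.23 − 34.49 = -0.26 psu (deep − shallow).
−αΔT = 1.34 × 10⁻³; βΔS = -2.028 × 10⁻⁴; sum Δρ/ρ₀ = 1.1372 × 10⁻³.
Δρ/ρ₀ > 0, so Δρ > 0: deeper water is denser → statically stable.

stable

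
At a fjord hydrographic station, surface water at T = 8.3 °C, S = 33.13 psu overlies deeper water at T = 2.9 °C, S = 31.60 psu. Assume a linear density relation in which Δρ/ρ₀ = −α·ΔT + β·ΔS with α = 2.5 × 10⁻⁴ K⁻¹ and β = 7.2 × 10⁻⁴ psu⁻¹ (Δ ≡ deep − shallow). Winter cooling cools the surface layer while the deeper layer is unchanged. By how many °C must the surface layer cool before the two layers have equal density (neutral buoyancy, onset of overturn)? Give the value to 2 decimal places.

Neutral buoyancy requires Δρ = 0, i.e. −α(T_deep − T_surf′) + β(S_deep − S_surf) = 0.
T_surf′ = T_deep − (β/α)·ΔS = 2.9 − (7.2 × 10⁻⁴/2.5 × 10⁻⁴)·(-1.53) = 7.3064 °C.
Cooling required: 8.3 − (7.3064) = 0.9936 °C.

0.99 °C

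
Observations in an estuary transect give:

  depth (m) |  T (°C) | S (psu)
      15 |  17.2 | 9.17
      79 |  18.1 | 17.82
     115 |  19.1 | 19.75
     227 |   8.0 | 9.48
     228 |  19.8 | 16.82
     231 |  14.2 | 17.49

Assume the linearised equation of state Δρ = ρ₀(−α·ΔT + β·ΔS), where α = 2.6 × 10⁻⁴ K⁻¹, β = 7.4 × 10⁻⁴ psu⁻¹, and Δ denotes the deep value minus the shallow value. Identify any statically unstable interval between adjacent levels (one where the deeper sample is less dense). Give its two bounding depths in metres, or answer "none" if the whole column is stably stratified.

Evaluate Δρ/ρ₀ = −αΔT + βΔS across each adjacent pair:
  15–79 m: −αΔT+βΔS = −(2.6 × 10⁻⁴)(+0.9)+(7.4 × 10⁻⁴)(+8.65) = 6.2 × 10⁻³ → stable
  79–115 m: −αΔT+βΔS = −(2.6 × 10⁻⁴)(+1.0)+(7.4 × 10⁻⁴)(+1.93) = 1.2 × 10⁻³ → stable
  115–227 m: −αΔT+βΔS = −(2.6 × 10⁻⁴)(-11.1)+(7.4 × 10⁻⁴)(-10.27) = -4.7 × 10⁻³ → UNSTABLE
  227–228 m: −αΔT+βΔS = −(2.6 × 10⁻⁴)(+11.8)+(7.4 × 10⁻⁴)(+7.34) = 2.4 × 10⁻³ → stable
  228–231 m: −αΔT+βΔS = −(2.6 × 10⁻⁴)(-5.6)+(7.4 × 10⁻⁴)(+0.67) = 2.0 × 10⁻³ → stable
The 115–227 m interval has Δρ < 0: lighter water underlies denser water.

115–227 m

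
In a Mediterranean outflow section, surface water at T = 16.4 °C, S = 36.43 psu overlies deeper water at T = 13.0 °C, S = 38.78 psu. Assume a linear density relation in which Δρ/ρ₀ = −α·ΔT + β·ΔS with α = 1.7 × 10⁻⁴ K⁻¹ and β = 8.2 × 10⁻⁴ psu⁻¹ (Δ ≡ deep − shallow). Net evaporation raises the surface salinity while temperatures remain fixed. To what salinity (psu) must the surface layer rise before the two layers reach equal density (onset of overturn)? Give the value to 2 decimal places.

39.48 psu

Neutral buoyancy requires −α(T_deep − T_surf) + β(S_deep − S_surf′) = 0.
S_surf′ = S_deep − (α/β)·ΔT = 38.78 − (1.7 × 10⁻⁴/8.2 × 10⁻⁴)·(-3.4) = 39.4849 psu.
Increase required: 39.4849 − 36.43 = 3.0549 psu.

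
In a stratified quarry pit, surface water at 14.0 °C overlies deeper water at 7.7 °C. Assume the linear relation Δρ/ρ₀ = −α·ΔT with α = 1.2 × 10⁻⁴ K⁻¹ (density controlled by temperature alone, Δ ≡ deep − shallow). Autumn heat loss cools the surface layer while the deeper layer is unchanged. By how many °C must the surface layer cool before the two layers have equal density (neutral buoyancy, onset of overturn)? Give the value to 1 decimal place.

6.3 °C

With temperature the only control, equal density requires T_surf′ = T_deep.
T_surf′ = 7.7 °C.
Cooling required: 14.0 − 7.7 = 6.3 °C.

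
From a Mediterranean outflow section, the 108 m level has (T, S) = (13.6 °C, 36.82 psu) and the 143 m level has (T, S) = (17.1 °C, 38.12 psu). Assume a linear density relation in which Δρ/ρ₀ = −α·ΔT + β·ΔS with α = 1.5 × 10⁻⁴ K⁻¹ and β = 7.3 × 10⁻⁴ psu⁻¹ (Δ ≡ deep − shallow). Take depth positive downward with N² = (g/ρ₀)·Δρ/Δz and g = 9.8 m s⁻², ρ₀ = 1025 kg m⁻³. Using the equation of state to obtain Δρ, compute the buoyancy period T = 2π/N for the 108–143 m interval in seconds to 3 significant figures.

ΔT = +3.5 K, ΔS = +1.30 psu (deep − shallow).
Δρ/ρ₀ = −αΔT + βΔS = -5.25 × 10⁻⁴ + 9.49 × 10⁻⁴ = 4.24 × 10⁻⁴, so Δρ ≈ 0.4346 kg m⁻³.
N² = (g/ρ₀)·Δρ/Δz = g·(Δρ/ρ₀)/Δz = 9.8 × 4.24 × 10⁻⁴ / 35 = 1.1872 × 10⁻⁴ s⁻².
N = √(1.1872 × 10⁻⁴) = 0.010896 rad s⁻¹ → T = 2π/N = 576.65 s ≈ 577 s.

577 s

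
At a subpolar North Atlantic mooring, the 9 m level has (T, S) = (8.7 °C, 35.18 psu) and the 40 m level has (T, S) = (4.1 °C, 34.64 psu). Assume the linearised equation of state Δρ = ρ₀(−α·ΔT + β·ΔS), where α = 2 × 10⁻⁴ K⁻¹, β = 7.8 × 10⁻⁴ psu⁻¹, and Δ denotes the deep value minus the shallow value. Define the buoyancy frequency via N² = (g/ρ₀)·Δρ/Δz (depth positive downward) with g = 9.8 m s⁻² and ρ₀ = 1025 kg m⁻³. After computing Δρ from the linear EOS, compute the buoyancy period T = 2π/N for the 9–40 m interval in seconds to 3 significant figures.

ΔT = -4.6 K, ΔS = -0.54 psu (deep − shallow).
Δρ/ρ₀ = −αΔT + βΔS = 9.20 × 10⁻⁴ − 4.212 × 10⁻⁴ = 4.988 × 10⁻⁴, so Δρ ≈ 0.5113 kg m⁻³.
N² = (g/ρ₀)·Δρ/Δz = g·(Δρ/ρ₀)/Δz = 9.8 × 4.988 × 10⁻⁴ / 31 = 1.5769 × 10⁻⁴ s⁻².
N = √(1.5769 × 10⁻⁴) = 0.012557 rad s⁻¹ → T = 2π/N = 500.37 s ≈ 500 s.

500 s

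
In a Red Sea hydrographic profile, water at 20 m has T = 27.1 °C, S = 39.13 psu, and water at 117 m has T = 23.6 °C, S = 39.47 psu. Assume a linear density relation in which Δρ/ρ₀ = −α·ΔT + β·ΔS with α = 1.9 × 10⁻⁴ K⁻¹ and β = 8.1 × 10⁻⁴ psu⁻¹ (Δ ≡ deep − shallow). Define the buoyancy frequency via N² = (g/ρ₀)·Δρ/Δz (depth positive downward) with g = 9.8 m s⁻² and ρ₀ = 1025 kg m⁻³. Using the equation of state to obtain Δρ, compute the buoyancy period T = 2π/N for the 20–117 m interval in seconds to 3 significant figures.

645 s

ΔT = -3.5 K, ΔS = +0.34 psu (deep − shallow).
Δρ/ρ₀ = −αΔT + βΔS = 6.65 × 10⁻⁴ + 2.754 × 10⁻⁴ = 9.404 × 10⁻⁴, so Δρ ≈ 0.9639 kg m⁻³.
N² = (g/ρ₀)·Δρ/Δz = g·(Δρ/ρ₀)/Δz = 9.8 × 9.404 × 10⁻⁴ / 97 = 9.5009 × 10⁻⁵ s⁻².
N = √(9.5009 × 10⁻⁵) = 9.7473 × 10⁻³ rad s⁻¹ → T = 2π/N = 644.61 s ≈ 645 s.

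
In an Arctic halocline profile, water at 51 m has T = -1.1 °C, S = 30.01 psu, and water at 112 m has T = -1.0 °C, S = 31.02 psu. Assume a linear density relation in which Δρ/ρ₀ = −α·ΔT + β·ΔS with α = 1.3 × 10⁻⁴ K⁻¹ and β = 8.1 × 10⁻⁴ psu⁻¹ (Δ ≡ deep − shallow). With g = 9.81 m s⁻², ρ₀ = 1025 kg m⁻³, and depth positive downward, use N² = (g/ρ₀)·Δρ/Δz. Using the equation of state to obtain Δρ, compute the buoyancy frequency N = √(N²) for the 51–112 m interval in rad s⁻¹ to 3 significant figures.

0.0114 rad s⁻¹

ΔT = +0.1 K, ΔS = +1.01 psu (deep − shallow).
Δρ/ρ₀ = −αΔT + βΔS = -1.30 × 10⁻⁵ + 8.181 × 10⁻⁴ = 8.051 × 10⁻⁴, so Δρ ≈ 0.8252 kg m⁻³.
N² = (g/ρ₀)·Δρ/Δz = g·(Δρ/ρ₀)/Δz = 9.81 × 8.051 × 10⁻⁴ / 61 = 1.2948 × 10⁻⁴ s⁻².
N = √(1.2948 × 10⁻⁴) = 0.011379 rad s⁻¹ ≈ 0.0114 rad s⁻¹.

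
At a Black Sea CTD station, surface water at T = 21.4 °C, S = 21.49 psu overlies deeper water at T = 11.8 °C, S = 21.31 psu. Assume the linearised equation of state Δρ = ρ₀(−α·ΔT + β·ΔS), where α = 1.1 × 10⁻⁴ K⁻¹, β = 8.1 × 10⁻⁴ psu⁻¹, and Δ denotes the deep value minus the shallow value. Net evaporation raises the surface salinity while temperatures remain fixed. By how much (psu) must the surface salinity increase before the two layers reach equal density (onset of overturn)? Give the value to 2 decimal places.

Neutral buoyancy requires −α(T_deep − T_surf) + β(S_deep − S_surf′) = 0.
S_surf′ = S_deep − (α/β)·ΔT = 21.31 − (1.1 × 10⁻⁴/8.1 × 10⁻⁴)·(-9.6) = 22.6137 psu.
Increase required: 22.6137 − 21.49 = 1.1237 psu.

1.12 psu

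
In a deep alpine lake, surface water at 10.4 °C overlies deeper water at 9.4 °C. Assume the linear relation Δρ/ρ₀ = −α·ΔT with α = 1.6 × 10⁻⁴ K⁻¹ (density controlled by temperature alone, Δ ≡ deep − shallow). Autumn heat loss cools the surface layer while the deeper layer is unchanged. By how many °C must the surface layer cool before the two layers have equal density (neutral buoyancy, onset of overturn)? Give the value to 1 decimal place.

With temperature the only control, equal density requires T_surf′ = T_deep.
T_surf′ = 9.4 °C.
Cooling required: 10.4 − 9.4 = 1.0 °C.

1.0 °C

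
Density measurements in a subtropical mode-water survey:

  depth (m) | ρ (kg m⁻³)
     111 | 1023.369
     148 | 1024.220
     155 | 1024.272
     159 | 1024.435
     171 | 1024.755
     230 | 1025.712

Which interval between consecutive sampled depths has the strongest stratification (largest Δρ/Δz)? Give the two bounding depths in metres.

Compute the density gradient over each adjacent pair:
  111–148 m: Δρ/Δz = 0.851/37 = 0.023 kg m⁻⁴
  148–155 m: Δρ/Δz = 0.052/7 = 7.4 × 10⁻³ kg m⁻⁴
  155–159 m: Δρ/Δz = 0.163/4 = 0.041 kg m⁻⁴
  159–171 m: Δρ/Δz = 0.320/12 = 0.027 kg m⁻⁴
  171–230 m: Δρ/Δz = 0.957/59 = 0.016 kg m⁻⁴
The largest gradient is in the 155–159 m interval — the pycnocline.

155–159 m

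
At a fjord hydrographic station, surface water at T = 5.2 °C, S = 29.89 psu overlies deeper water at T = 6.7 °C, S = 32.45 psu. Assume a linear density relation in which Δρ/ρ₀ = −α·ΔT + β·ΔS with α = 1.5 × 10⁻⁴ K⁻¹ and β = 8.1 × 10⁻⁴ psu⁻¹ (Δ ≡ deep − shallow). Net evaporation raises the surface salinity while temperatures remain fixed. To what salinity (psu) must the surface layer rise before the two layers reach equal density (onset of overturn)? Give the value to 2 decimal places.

Neutral buoyancy requires −α(T_deep − T_surf) + β(S_deep − S_surf′) = 0.
S_surf′ = S_deep − (α/β)·ΔT = 32.45 − (1.5 × 10⁻⁴/8.1 × 10⁻⁴)·(+1.5) = 32.1722 psu.
Increase required: 32.1722 − 29.89 = 2.2822 psu.

32.17 psu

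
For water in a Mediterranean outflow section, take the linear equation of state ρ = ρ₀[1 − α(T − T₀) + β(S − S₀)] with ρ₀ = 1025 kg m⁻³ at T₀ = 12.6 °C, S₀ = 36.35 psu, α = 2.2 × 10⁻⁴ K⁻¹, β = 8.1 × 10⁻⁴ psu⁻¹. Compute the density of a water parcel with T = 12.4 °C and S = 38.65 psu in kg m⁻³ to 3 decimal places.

1026.955 kg m⁻³

T − T₀ = -0.2 K, S − S₀ = +2.30 psu.
Bracket = 1 − α·(-0.2) + β·(+2.30) = 1 + (1.907 × 10⁻³) = 1.0019070.
ρ = 1025 × 1.0019070 = 1026.955 kg m⁻³.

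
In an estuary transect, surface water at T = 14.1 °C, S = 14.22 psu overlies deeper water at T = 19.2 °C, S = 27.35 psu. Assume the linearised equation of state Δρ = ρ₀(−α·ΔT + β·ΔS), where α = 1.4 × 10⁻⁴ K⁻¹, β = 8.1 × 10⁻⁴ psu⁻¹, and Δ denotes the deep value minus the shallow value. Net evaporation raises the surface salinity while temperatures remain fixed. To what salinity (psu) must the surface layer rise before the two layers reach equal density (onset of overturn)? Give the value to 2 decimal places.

Neutral buoyancy requires −α(T_deep − T_surf) + β(S_deep − S_surf′) = 0.
S_surf′ = S_deep − (α/β)·ΔT = 27.35 − (1.4 × 10⁻⁴/8.1 × 10⁻⁴)·(+5.1) = 26.4685 psu.
Increase required: 26.4685 − 14.22 = 12.2485 psu.

26.47 psu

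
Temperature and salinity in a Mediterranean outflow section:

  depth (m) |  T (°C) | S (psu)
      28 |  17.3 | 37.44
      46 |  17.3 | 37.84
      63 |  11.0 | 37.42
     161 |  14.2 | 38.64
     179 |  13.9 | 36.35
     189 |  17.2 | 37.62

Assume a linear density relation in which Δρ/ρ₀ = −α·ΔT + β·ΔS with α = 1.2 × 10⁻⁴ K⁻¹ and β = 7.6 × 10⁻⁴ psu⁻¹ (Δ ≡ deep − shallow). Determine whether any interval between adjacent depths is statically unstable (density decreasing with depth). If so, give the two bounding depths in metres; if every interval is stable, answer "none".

Evaluate Δρ/ρ₀ = −αΔT + βΔS across each adjacent pair:
  28–46 m: −αΔT+βΔS = −(1.2 × 10⁻⁴)(+0.0)+(7.6 × 10⁻⁴)(+0.40) = 3.0 × 10⁻⁴ → stable
  46–63 m: −αΔT+βΔS = −(1.2 × 10⁻⁴)(-6.3)+(7.6 × 10⁻⁴)(-0.42) = 4.4 × 10⁻⁴ → stable
  63–161 m: −αΔT+βΔS = −(1.2 × 10⁻⁴)(+3.2)+(7.6 × 10⁻⁴)(+1.22) = 5.4 × 10⁻⁴ → stable
  161–179 m: −αΔT+βΔS = −(1.2 × 10⁻⁴)(-0.3)+(7.6 × 10⁻⁴)(-2.29) = -1.7 × 10⁻³ → UNSTABLE
  179–189 m: −αΔT+βΔS = −(1.2 × 10⁻⁴)(+3.3)+(7.6 × 10⁻⁴)(+1.27) = 5.7 × 10⁻⁴ → stable
The 161–179 m interval has Δρ < 0: lighter water underlies denser water.

161–179 m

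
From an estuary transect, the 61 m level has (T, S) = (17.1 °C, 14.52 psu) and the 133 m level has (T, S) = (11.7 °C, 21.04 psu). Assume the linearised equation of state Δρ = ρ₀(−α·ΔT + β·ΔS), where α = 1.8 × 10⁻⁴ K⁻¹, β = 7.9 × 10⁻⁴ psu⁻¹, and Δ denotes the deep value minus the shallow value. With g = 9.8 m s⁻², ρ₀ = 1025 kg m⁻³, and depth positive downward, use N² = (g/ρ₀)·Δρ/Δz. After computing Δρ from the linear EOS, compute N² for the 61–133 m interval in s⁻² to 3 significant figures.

8.33 × 10⁻⁴ s⁻²

ΔT = -5.4 K, ΔS = +6.52 psu (deep − shallow).
Δρ/ρ₀ = −αΔT + βΔS = 9.72 × 10⁻⁴ + 5.1508 × 10⁻³ = 6.1228 × 10⁻³, so Δρ ≈ 6.276 kg m⁻³.
N² = (g/ρ₀)·Δρ/Δz = g·(Δρ/ρ₀)/Δz = 9.8 × 6.1228 × 10⁻³ / 72 = 8.3338 × 10⁻⁴ s⁻² ≈ 8.33 × 10⁻⁴ s⁻².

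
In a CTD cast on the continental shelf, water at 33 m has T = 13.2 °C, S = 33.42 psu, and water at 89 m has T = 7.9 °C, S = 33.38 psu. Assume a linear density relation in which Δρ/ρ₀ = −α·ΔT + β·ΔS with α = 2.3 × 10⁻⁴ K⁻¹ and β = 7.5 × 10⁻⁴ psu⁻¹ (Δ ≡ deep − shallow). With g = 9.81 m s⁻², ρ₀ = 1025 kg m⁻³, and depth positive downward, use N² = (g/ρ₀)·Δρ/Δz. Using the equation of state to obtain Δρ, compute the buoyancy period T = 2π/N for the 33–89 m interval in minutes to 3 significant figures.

7.26 min

ΔT = -5.3 K, ΔS = -0.04 psu (deep − shallow).
Δρ/ρ₀ = −αΔT + βΔS = 1.219 × 10⁻³ − 3.00 × 10⁻⁵ = 1.189 × 10⁻³, so Δρ ≈ 1.219 kg m⁻³.
N² = (g/ρ₀)·Δρ/Δz = g·(Δρ/ρ₀)/Δz = 9.81 × 1.189 × 10⁻³ / 56 = 2.0829 × 10⁻⁴ s⁻².
N = √(2.0829 × 10⁻⁴) = 0.014432 rad s⁻¹ → T = 2π/N = 435.36 s = 7.2560 min ≈ 7.26 min.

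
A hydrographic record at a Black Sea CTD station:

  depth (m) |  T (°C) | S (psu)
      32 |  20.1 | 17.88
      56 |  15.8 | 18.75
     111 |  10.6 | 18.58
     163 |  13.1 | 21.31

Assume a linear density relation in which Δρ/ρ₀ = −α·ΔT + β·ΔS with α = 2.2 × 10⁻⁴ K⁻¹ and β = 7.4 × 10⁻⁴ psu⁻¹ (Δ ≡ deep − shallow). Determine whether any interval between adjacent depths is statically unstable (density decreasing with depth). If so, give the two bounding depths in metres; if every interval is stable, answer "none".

Evaluate Δρ/ρ₀ = −αΔT + βΔS across each adjacent pair:
  32–56 m: −αΔT+βΔS = −(2.2 × 10⁻⁴)(-4.3)+(7.4 × 10⁻⁴)(+0.87) = 1.6 × 10⁻³ → stable
  56–111 m: −αΔT+βΔS = −(2.2 × 10⁻⁴)(-5.2)+(7.4 × 10⁻⁴)(-0.17) = 1.0 × 10⁻³ → stable
  111–163 m: −αΔT+βΔS = −(2.2 × 10⁻⁴)(+2.5)+(7.4 × 10⁻⁴)(+2.73) = 1.5 × 10⁻³ → stable
Every interval has Δρ > 0: the column is stably stratified throughout.

none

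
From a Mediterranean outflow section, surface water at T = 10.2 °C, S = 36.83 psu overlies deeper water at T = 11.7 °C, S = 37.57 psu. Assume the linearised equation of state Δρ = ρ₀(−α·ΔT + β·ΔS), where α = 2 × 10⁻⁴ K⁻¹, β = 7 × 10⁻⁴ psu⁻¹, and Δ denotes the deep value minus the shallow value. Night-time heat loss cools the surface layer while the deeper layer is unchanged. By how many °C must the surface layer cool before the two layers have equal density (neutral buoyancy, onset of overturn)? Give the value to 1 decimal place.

Neutral buoyancy requires Δρ = 0, i.e. −α(T_deep − T_surf′) + β(S_deep − S_surf) = 0.
T_surf′ = T_deep − (β/α)·ΔS = 11.7 − (7 × 10⁻⁴/2 × 10⁻⁴)·(+0.74) = 9.110 °C.
Cooling required: 10.2 − (9.110) = 1.090 °C.

1.1 °C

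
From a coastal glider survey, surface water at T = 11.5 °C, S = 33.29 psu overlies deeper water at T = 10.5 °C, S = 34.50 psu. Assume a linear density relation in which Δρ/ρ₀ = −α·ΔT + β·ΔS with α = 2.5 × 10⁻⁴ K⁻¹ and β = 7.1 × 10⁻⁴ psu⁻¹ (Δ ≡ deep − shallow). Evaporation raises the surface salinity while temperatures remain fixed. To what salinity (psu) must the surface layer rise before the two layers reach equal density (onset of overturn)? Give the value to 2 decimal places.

34.85 psu

Neutral buoyancy requires −α(T_deep − T_surf) + β(S_deep − S_surf′) = 0.
S_surf′ = S_deep − (α/β)·ΔT = 34.50 − (2.5 × 10⁻⁴/7.1 × 10⁻⁴)·(-1.0) = 34.8521 psu.
Increase required: 34.8521 − 33.29 = 1.5621 psu.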